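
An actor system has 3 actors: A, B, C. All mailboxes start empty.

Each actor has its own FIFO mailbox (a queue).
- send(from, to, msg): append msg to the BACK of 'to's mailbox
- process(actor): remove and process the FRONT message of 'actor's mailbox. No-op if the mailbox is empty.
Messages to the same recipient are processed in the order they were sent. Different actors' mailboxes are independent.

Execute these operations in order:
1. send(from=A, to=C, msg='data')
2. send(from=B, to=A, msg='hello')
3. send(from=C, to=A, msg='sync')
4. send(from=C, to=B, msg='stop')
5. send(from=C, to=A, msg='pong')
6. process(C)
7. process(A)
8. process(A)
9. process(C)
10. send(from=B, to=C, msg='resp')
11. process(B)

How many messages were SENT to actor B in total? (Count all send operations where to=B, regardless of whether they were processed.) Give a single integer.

Answer: 1

Derivation:
After 1 (send(from=A, to=C, msg='data')): A:[] B:[] C:[data]
After 2 (send(from=B, to=A, msg='hello')): A:[hello] B:[] C:[data]
After 3 (send(from=C, to=A, msg='sync')): A:[hello,sync] B:[] C:[data]
After 4 (send(from=C, to=B, msg='stop')): A:[hello,sync] B:[stop] C:[data]
After 5 (send(from=C, to=A, msg='pong')): A:[hello,sync,pong] B:[stop] C:[data]
After 6 (process(C)): A:[hello,sync,pong] B:[stop] C:[]
After 7 (process(A)): A:[sync,pong] B:[stop] C:[]
After 8 (process(A)): A:[pong] B:[stop] C:[]
After 9 (process(C)): A:[pong] B:[stop] C:[]
After 10 (send(from=B, to=C, msg='resp')): A:[pong] B:[stop] C:[resp]
After 11 (process(B)): A:[pong] B:[] C:[resp]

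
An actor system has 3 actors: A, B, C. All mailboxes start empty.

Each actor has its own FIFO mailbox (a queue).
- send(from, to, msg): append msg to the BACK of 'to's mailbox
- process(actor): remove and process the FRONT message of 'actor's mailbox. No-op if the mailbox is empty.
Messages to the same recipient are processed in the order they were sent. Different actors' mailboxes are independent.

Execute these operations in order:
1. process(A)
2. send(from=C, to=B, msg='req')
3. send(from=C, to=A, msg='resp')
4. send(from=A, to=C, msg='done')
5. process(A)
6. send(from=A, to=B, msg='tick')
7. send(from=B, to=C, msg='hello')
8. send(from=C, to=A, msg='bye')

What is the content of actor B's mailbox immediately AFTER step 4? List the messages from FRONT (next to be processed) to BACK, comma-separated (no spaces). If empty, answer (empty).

After 1 (process(A)): A:[] B:[] C:[]
After 2 (send(from=C, to=B, msg='req')): A:[] B:[req] C:[]
After 3 (send(from=C, to=A, msg='resp')): A:[resp] B:[req] C:[]
After 4 (send(from=A, to=C, msg='done')): A:[resp] B:[req] C:[done]

req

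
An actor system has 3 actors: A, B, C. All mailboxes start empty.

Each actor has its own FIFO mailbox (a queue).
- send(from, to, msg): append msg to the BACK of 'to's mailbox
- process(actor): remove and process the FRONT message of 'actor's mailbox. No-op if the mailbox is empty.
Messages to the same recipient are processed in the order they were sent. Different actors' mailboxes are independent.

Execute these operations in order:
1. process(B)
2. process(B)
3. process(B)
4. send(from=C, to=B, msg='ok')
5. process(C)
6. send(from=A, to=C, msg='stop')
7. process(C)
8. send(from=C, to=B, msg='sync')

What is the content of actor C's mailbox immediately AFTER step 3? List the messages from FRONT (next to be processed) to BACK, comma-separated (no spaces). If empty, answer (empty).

After 1 (process(B)): A:[] B:[] C:[]
After 2 (process(B)): A:[] B:[] C:[]
After 3 (process(B)): A:[] B:[] C:[]

(empty)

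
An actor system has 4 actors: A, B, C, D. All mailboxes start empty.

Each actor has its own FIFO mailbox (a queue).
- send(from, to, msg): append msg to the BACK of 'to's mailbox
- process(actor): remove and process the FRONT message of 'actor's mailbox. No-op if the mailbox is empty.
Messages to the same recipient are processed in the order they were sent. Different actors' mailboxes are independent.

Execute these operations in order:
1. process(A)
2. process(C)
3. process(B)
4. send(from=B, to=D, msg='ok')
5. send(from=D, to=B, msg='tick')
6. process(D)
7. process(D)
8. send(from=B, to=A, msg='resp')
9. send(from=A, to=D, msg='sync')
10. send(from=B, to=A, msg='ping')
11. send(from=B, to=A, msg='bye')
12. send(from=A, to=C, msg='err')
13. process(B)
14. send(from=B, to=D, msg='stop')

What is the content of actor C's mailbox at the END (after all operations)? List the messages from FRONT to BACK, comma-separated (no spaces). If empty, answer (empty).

Answer: err

Derivation:
After 1 (process(A)): A:[] B:[] C:[] D:[]
After 2 (process(C)): A:[] B:[] C:[] D:[]
After 3 (process(B)): A:[] B:[] C:[] D:[]
After 4 (send(from=B, to=D, msg='ok')): A:[] B:[] C:[] D:[ok]
After 5 (send(from=D, to=B, msg='tick')): A:[] B:[tick] C:[] D:[ok]
After 6 (process(D)): A:[] B:[tick] C:[] D:[]
After 7 (process(D)): A:[] B:[tick] C:[] D:[]
After 8 (send(from=B, to=A, msg='resp')): A:[resp] B:[tick] C:[] D:[]
After 9 (send(from=A, to=D, msg='sync')): A:[resp] B:[tick] C:[] D:[sync]
After 10 (send(from=B, to=A, msg='ping')): A:[resp,ping] B:[tick] C:[] D:[sync]
After 11 (send(from=B, to=A, msg='bye')): A:[resp,ping,bye] B:[tick] C:[] D:[sync]
After 12 (send(from=A, to=C, msg='err')): A:[resp,ping,bye] B:[tick] C:[err] D:[sync]
After 13 (process(B)): A:[resp,ping,bye] B:[] C:[err] D:[sync]
After 14 (send(from=B, to=D, msg='stop')): A:[resp,ping,bye] B:[] C:[err] D:[sync,stop]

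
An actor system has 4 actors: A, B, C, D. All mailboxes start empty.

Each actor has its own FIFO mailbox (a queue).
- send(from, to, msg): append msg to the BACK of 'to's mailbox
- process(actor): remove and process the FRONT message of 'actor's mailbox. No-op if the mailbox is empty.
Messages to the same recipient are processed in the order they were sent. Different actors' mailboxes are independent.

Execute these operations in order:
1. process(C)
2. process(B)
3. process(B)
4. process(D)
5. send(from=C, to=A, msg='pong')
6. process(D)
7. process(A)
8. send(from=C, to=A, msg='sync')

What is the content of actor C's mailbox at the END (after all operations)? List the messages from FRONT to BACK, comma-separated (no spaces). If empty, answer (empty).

Answer: (empty)

Derivation:
After 1 (process(C)): A:[] B:[] C:[] D:[]
After 2 (process(B)): A:[] B:[] C:[] D:[]
After 3 (process(B)): A:[] B:[] C:[] D:[]
After 4 (process(D)): A:[] B:[] C:[] D:[]
After 5 (send(from=C, to=A, msg='pong')): A:[pong] B:[] C:[] D:[]
After 6 (process(D)): A:[pong] B:[] C:[] D:[]
After 7 (process(A)): A:[] B:[] C:[] D:[]
After 8 (send(from=C, to=A, msg='sync')): A:[sync] B:[] C:[] D:[]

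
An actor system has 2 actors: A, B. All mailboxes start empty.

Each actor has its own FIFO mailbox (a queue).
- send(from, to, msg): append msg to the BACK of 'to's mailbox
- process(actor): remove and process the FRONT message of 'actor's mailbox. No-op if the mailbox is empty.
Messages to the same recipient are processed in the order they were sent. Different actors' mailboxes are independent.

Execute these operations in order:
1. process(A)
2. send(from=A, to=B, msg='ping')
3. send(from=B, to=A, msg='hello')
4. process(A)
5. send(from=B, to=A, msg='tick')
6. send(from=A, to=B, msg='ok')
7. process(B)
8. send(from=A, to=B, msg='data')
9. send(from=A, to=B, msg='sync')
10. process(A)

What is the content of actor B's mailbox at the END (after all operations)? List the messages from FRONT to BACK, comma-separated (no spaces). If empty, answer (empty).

Answer: ok,data,sync

Derivation:
After 1 (process(A)): A:[] B:[]
After 2 (send(from=A, to=B, msg='ping')): A:[] B:[ping]
After 3 (send(from=B, to=A, msg='hello')): A:[hello] B:[ping]
After 4 (process(A)): A:[] B:[ping]
After 5 (send(from=B, to=A, msg='tick')): A:[tick] B:[ping]
After 6 (send(from=A, to=B, msg='ok')): A:[tick] B:[ping,ok]
After 7 (process(B)): A:[tick] B:[ok]
After 8 (send(from=A, to=B, msg='data')): A:[tick] B:[ok,data]
After 9 (send(from=A, to=B, msg='sync')): A:[tick] B:[ok,data,sync]
After 10 (process(A)): A:[] B:[ok,data,sync]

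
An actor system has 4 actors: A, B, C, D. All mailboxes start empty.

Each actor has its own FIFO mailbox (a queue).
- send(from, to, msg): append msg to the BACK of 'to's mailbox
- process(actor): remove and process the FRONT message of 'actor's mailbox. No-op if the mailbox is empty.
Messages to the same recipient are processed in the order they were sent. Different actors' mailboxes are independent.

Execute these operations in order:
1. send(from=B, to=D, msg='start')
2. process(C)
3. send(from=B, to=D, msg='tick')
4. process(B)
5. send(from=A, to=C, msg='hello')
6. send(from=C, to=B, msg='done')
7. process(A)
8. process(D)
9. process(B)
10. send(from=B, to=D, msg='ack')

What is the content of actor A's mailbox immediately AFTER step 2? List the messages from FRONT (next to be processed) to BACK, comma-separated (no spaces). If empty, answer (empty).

After 1 (send(from=B, to=D, msg='start')): A:[] B:[] C:[] D:[start]
After 2 (process(C)): A:[] B:[] C:[] D:[start]

(empty)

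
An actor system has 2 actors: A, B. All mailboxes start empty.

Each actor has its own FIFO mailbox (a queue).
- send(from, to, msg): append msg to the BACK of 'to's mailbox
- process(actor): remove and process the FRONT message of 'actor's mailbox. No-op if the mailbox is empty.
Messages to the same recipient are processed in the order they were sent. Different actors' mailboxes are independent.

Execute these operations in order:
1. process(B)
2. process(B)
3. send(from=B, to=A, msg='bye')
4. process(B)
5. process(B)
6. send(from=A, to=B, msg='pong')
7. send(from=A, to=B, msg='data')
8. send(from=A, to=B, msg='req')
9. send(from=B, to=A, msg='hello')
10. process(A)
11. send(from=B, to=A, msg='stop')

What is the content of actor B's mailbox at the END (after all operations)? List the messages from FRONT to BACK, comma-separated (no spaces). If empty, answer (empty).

After 1 (process(B)): A:[] B:[]
After 2 (process(B)): A:[] B:[]
After 3 (send(from=B, to=A, msg='bye')): A:[bye] B:[]
After 4 (process(B)): A:[bye] B:[]
After 5 (process(B)): A:[bye] B:[]
After 6 (send(from=A, to=B, msg='pong')): A:[bye] B:[pong]
After 7 (send(from=A, to=B, msg='data')): A:[bye] B:[pong,data]
After 8 (send(from=A, to=B, msg='req')): A:[bye] B:[pong,data,req]
After 9 (send(from=B, to=A, msg='hello')): A:[bye,hello] B:[pong,data,req]
After 10 (process(A)): A:[hello] B:[pong,data,req]
After 11 (send(from=B, to=A, msg='stop')): A:[hello,stop] B:[pong,data,req]

Answer: pong,data,req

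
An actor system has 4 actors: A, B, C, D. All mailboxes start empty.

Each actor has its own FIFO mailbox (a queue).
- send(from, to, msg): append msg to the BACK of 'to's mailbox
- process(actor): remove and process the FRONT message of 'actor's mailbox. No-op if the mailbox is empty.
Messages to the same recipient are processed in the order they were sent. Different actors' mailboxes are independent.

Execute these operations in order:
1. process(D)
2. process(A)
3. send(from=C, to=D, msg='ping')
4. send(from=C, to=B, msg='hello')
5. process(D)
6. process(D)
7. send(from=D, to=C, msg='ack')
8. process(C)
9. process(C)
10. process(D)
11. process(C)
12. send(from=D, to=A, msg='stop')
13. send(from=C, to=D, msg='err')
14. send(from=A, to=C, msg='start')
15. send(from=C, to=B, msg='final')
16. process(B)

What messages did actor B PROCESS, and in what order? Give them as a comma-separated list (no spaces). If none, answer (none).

After 1 (process(D)): A:[] B:[] C:[] D:[]
After 2 (process(A)): A:[] B:[] C:[] D:[]
After 3 (send(from=C, to=D, msg='ping')): A:[] B:[] C:[] D:[ping]
After 4 (send(from=C, to=B, msg='hello')): A:[] B:[hello] C:[] D:[ping]
After 5 (process(D)): A:[] B:[hello] C:[] D:[]
After 6 (process(D)): A:[] B:[hello] C:[] D:[]
After 7 (send(from=D, to=C, msg='ack')): A:[] B:[hello] C:[ack] D:[]
After 8 (process(C)): A:[] B:[hello] C:[] D:[]
After 9 (process(C)): A:[] B:[hello] C:[] D:[]
After 10 (process(D)): A:[] B:[hello] C:[] D:[]
After 11 (process(C)): A:[] B:[hello] C:[] D:[]
After 12 (send(from=D, to=A, msg='stop')): A:[stop] B:[hello] C:[] D:[]
After 13 (send(from=C, to=D, msg='err')): A:[stop] B:[hello] C:[] D:[err]
After 14 (send(from=A, to=C, msg='start')): A:[stop] B:[hello] C:[start] D:[err]
After 15 (send(from=C, to=B, msg='final')): A:[stop] B:[hello,final] C:[start] D:[err]
After 16 (process(B)): A:[stop] B:[final] C:[start] D:[err]

Answer: hello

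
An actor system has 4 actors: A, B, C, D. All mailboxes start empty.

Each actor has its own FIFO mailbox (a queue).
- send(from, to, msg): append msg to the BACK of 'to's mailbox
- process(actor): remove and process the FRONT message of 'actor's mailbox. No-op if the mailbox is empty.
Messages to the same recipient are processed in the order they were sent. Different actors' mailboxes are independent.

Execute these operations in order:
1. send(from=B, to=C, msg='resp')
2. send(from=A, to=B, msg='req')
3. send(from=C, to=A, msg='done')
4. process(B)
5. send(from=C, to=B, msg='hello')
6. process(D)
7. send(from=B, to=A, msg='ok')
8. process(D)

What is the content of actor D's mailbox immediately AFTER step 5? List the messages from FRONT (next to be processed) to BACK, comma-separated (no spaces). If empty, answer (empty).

After 1 (send(from=B, to=C, msg='resp')): A:[] B:[] C:[resp] D:[]
After 2 (send(from=A, to=B, msg='req')): A:[] B:[req] C:[resp] D:[]
After 3 (send(from=C, to=A, msg='done')): A:[done] B:[req] C:[resp] D:[]
After 4 (process(B)): A:[done] B:[] C:[resp] D:[]
After 5 (send(from=C, to=B, msg='hello')): A:[done] B:[hello] C:[resp] D:[]

(empty)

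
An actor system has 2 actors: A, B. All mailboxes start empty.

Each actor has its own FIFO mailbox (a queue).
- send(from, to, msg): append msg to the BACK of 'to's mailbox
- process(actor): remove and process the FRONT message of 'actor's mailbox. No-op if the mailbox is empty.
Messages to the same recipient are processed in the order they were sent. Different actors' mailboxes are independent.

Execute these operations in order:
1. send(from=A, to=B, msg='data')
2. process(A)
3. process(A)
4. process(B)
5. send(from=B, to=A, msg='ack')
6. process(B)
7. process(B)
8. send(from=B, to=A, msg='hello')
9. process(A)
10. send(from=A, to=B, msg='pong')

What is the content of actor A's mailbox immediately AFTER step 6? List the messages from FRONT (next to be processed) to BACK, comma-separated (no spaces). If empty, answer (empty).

After 1 (send(from=A, to=B, msg='data')): A:[] B:[data]
After 2 (process(A)): A:[] B:[data]
After 3 (process(A)): A:[] B:[data]
After 4 (process(B)): A:[] B:[]
After 5 (send(from=B, to=A, msg='ack')): A:[ack] B:[]
After 6 (process(B)): A:[ack] B:[]

ack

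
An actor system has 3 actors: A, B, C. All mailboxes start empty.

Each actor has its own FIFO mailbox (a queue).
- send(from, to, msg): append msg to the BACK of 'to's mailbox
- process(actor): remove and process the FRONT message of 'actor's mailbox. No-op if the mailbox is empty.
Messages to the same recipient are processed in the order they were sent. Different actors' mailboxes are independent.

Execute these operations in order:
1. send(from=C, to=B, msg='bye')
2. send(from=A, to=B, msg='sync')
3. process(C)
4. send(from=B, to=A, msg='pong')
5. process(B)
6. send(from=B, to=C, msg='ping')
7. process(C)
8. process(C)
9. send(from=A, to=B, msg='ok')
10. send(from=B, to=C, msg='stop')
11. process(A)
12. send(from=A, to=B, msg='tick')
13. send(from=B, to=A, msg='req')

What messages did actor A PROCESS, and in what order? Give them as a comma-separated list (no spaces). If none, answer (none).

After 1 (send(from=C, to=B, msg='bye')): A:[] B:[bye] C:[]
After 2 (send(from=A, to=B, msg='sync')): A:[] B:[bye,sync] C:[]
After 3 (process(C)): A:[] B:[bye,sync] C:[]
After 4 (send(from=B, to=A, msg='pong')): A:[pong] B:[bye,sync] C:[]
After 5 (process(B)): A:[pong] B:[sync] C:[]
After 6 (send(from=B, to=C, msg='ping')): A:[pong] B:[sync] C:[ping]
After 7 (process(C)): A:[pong] B:[sync] C:[]
After 8 (process(C)): A:[pong] B:[sync] C:[]
After 9 (send(from=A, to=B, msg='ok')): A:[pong] B:[sync,ok] C:[]
After 10 (send(from=B, to=C, msg='stop')): A:[pong] B:[sync,ok] C:[stop]
After 11 (process(A)): A:[] B:[sync,ok] C:[stop]
After 12 (send(from=A, to=B, msg='tick')): A:[] B:[sync,ok,tick] C:[stop]
After 13 (send(from=B, to=A, msg='req')): A:[req] B:[sync,ok,tick] C:[stop]

Answer: pong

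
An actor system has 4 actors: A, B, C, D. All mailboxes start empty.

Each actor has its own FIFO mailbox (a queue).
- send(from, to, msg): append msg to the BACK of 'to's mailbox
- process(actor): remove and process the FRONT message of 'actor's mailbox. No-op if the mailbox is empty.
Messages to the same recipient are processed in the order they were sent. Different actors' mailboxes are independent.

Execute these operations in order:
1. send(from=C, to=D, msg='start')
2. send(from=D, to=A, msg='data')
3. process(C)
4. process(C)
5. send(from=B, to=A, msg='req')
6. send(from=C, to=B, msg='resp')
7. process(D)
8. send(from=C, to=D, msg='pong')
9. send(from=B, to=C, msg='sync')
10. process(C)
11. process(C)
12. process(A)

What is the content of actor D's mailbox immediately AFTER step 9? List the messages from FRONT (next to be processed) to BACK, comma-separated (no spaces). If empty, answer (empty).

After 1 (send(from=C, to=D, msg='start')): A:[] B:[] C:[] D:[start]
After 2 (send(from=D, to=A, msg='data')): A:[data] B:[] C:[] D:[start]
After 3 (process(C)): A:[data] B:[] C:[] D:[start]
After 4 (process(C)): A:[data] B:[] C:[] D:[start]
After 5 (send(from=B, to=A, msg='req')): A:[data,req] B:[] C:[] D:[start]
After 6 (send(from=C, to=B, msg='resp')): A:[data,req] B:[resp] C:[] D:[start]
After 7 (process(D)): A:[data,req] B:[resp] C:[] D:[]
After 8 (send(from=C, to=D, msg='pong')): A:[data,req] B:[resp] C:[] D:[pong]
After 9 (send(from=B, to=C, msg='sync')): A:[data,req] B:[resp] C:[sync] D:[pong]

pong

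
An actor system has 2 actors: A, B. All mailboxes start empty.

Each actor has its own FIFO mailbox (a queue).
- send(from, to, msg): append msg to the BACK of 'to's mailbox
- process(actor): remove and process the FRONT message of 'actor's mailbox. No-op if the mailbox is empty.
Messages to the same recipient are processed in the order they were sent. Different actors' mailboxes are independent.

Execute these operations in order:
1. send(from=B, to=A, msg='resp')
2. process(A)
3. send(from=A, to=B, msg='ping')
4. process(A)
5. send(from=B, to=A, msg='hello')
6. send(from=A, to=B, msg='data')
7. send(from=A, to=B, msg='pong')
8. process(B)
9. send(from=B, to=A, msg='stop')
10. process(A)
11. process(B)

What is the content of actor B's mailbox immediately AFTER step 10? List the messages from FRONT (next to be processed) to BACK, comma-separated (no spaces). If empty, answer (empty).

After 1 (send(from=B, to=A, msg='resp')): A:[resp] B:[]
After 2 (process(A)): A:[] B:[]
After 3 (send(from=A, to=B, msg='ping')): A:[] B:[ping]
After 4 (process(A)): A:[] B:[ping]
After 5 (send(from=B, to=A, msg='hello')): A:[hello] B:[ping]
After 6 (send(from=A, to=B, msg='data')): A:[hello] B:[ping,data]
After 7 (send(from=A, to=B, msg='pong')): A:[hello] B:[ping,data,pong]
After 8 (process(B)): A:[hello] B:[data,pong]
After 9 (send(from=B, to=A, msg='stop')): A:[hello,stop] B:[data,pong]
After 10 (process(A)): A:[stop] B:[data,pong]

data,pong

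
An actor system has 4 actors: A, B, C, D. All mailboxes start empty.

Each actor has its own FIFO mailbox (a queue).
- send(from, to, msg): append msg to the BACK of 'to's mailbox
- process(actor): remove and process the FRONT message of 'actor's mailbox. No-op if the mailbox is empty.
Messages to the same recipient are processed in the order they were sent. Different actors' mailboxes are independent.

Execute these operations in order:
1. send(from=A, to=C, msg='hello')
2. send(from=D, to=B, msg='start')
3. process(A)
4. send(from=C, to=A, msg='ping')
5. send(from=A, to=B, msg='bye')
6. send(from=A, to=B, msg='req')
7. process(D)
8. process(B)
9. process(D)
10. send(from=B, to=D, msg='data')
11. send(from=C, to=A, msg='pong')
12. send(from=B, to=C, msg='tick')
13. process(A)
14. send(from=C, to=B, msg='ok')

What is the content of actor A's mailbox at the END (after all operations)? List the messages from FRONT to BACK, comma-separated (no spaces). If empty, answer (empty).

Answer: pong

Derivation:
After 1 (send(from=A, to=C, msg='hello')): A:[] B:[] C:[hello] D:[]
After 2 (send(from=D, to=B, msg='start')): A:[] B:[start] C:[hello] D:[]
After 3 (process(A)): A:[] B:[start] C:[hello] D:[]
After 4 (send(from=C, to=A, msg='ping')): A:[ping] B:[start] C:[hello] D:[]
After 5 (send(from=A, to=B, msg='bye')): A:[ping] B:[start,bye] C:[hello] D:[]
After 6 (send(from=A, to=B, msg='req')): A:[ping] B:[start,bye,req] C:[hello] D:[]
After 7 (process(D)): A:[ping] B:[start,bye,req] C:[hello] D:[]
After 8 (process(B)): A:[ping] B:[bye,req] C:[hello] D:[]
After 9 (process(D)): A:[ping] B:[bye,req] C:[hello] D:[]
After 10 (send(from=B, to=D, msg='data')): A:[ping] B:[bye,req] C:[hello] D:[data]
After 11 (send(from=C, to=A, msg='pong')): A:[ping,pong] B:[bye,req] C:[hello] D:[data]
After 12 (send(from=B, to=C, msg='tick')): A:[ping,pong] B:[bye,req] C:[hello,tick] D:[data]
After 13 (process(A)): A:[pong] B:[bye,req] C:[hello,tick] D:[data]
After 14 (send(from=C, to=B, msg='ok')): A:[pong] B:[bye,req,ok] C:[hello,tick] D:[data]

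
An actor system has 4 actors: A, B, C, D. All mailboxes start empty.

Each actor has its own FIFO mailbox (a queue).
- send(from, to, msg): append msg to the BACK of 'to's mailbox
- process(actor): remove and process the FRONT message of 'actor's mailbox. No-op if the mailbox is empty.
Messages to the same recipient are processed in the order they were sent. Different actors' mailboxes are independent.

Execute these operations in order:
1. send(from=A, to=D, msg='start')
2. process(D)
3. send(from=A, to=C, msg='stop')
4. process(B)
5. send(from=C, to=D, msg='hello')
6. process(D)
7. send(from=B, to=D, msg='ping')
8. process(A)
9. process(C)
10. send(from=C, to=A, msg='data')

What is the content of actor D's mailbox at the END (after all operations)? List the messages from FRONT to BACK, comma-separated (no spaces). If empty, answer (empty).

After 1 (send(from=A, to=D, msg='start')): A:[] B:[] C:[] D:[start]
After 2 (process(D)): A:[] B:[] C:[] D:[]
After 3 (send(from=A, to=C, msg='stop')): A:[] B:[] C:[stop] D:[]
After 4 (process(B)): A:[] B:[] C:[stop] D:[]
After 5 (send(from=C, to=D, msg='hello')): A:[] B:[] C:[stop] D:[hello]
After 6 (process(D)): A:[] B:[] C:[stop] D:[]
After 7 (send(from=B, to=D, msg='ping')): A:[] B:[] C:[stop] D:[ping]
After 8 (process(A)): A:[] B:[] C:[stop] D:[ping]
After 9 (process(C)): A:[] B:[] C:[] D:[ping]
After 10 (send(from=C, to=A, msg='data')): A:[data] B:[] C:[] D:[ping]

Answer: ping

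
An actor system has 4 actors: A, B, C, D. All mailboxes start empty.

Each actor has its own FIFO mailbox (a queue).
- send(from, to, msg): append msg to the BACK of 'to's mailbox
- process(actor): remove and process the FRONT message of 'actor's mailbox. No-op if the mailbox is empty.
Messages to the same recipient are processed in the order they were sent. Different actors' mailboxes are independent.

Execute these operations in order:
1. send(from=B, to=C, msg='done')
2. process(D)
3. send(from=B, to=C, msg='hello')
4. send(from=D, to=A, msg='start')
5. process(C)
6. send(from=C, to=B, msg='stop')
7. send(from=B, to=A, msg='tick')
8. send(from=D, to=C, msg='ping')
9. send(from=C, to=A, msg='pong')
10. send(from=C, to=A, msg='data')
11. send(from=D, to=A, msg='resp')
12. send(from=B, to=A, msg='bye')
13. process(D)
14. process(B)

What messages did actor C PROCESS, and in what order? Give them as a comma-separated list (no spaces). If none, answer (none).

After 1 (send(from=B, to=C, msg='done')): A:[] B:[] C:[done] D:[]
After 2 (process(D)): A:[] B:[] C:[done] D:[]
After 3 (send(from=B, to=C, msg='hello')): A:[] B:[] C:[done,hello] D:[]
After 4 (send(from=D, to=A, msg='start')): A:[start] B:[] C:[done,hello] D:[]
After 5 (process(C)): A:[start] B:[] C:[hello] D:[]
After 6 (send(from=C, to=B, msg='stop')): A:[start] B:[stop] C:[hello] D:[]
After 7 (send(from=B, to=A, msg='tick')): A:[start,tick] B:[stop] C:[hello] D:[]
After 8 (send(from=D, to=C, msg='ping')): A:[start,tick] B:[stop] C:[hello,ping] D:[]
After 9 (send(from=C, to=A, msg='pong')): A:[start,tick,pong] B:[stop] C:[hello,ping] D:[]
After 10 (send(from=C, to=A, msg='data')): A:[start,tick,pong,data] B:[stop] C:[hello,ping] D:[]
After 11 (send(from=D, to=A, msg='resp')): A:[start,tick,pong,data,resp] B:[stop] C:[hello,ping] D:[]
After 12 (send(from=B, to=A, msg='bye')): A:[start,tick,pong,data,resp,bye] B:[stop] C:[hello,ping] D:[]
After 13 (process(D)): A:[start,tick,pong,data,resp,bye] B:[stop] C:[hello,ping] D:[]
After 14 (process(B)): A:[start,tick,pong,data,resp,bye] B:[] C:[hello,ping] D:[]

Answer: done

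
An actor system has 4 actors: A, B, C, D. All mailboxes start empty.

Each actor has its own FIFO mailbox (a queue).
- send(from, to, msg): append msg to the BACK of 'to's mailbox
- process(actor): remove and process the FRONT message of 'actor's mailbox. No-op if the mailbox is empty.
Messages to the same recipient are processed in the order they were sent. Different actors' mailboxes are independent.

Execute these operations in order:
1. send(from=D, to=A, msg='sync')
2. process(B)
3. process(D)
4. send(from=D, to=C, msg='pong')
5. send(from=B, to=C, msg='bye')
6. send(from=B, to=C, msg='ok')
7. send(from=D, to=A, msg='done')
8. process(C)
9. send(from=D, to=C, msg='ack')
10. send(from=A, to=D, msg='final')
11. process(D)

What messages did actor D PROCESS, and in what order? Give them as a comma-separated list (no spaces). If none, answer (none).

Answer: final

Derivation:
After 1 (send(from=D, to=A, msg='sync')): A:[sync] B:[] C:[] D:[]
After 2 (process(B)): A:[sync] B:[] C:[] D:[]
After 3 (process(D)): A:[sync] B:[] C:[] D:[]
After 4 (send(from=D, to=C, msg='pong')): A:[sync] B:[] C:[pong] D:[]
After 5 (send(from=B, to=C, msg='bye')): A:[sync] B:[] C:[pong,bye] D:[]
After 6 (send(from=B, to=C, msg='ok')): A:[sync] B:[] C:[pong,bye,ok] D:[]
After 7 (send(from=D, to=A, msg='done')): A:[sync,done] B:[] C:[pong,bye,ok] D:[]
After 8 (process(C)): A:[sync,done] B:[] C:[bye,ok] D:[]
After 9 (send(from=D, to=C, msg='ack')): A:[sync,done] B:[] C:[bye,ok,ack] D:[]
After 10 (send(from=A, to=D, msg='final')): A:[sync,done] B:[] C:[bye,ok,ack] D:[final]
After 11 (process(D)): A:[sync,done] B:[] C:[bye,ok,ack] D:[]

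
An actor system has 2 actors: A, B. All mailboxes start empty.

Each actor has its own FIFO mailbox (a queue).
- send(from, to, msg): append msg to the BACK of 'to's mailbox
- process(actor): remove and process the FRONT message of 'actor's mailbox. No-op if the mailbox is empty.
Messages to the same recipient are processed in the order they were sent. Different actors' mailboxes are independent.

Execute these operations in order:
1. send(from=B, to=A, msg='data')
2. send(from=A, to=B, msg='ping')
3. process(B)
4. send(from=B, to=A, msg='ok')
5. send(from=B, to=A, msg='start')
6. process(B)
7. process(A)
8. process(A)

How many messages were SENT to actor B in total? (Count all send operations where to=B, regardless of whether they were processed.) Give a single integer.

After 1 (send(from=B, to=A, msg='data')): A:[data] B:[]
After 2 (send(from=A, to=B, msg='ping')): A:[data] B:[ping]
After 3 (process(B)): A:[data] B:[]
After 4 (send(from=B, to=A, msg='ok')): A:[data,ok] B:[]
After 5 (send(from=B, to=A, msg='start')): A:[data,ok,start] B:[]
After 6 (process(B)): A:[data,ok,start] B:[]
After 7 (process(A)): A:[ok,start] B:[]
After 8 (process(A)): A:[start] B:[]

Answer: 1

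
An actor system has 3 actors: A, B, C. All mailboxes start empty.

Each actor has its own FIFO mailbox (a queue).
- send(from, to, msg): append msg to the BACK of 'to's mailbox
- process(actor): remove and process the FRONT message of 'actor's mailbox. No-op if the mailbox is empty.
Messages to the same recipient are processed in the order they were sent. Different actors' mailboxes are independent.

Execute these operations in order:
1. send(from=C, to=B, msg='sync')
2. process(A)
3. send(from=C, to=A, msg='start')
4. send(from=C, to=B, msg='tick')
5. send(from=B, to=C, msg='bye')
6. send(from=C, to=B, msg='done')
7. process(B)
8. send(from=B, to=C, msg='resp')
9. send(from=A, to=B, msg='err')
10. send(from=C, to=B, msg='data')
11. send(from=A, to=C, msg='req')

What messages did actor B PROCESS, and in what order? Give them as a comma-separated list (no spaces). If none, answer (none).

After 1 (send(from=C, to=B, msg='sync')): A:[] B:[sync] C:[]
After 2 (process(A)): A:[] B:[sync] C:[]
After 3 (send(from=C, to=A, msg='start')): A:[start] B:[sync] C:[]
After 4 (send(from=C, to=B, msg='tick')): A:[start] B:[sync,tick] C:[]
After 5 (send(from=B, to=C, msg='bye')): A:[start] B:[sync,tick] C:[bye]
After 6 (send(from=C, to=B, msg='done')): A:[start] B:[sync,tick,done] C:[bye]
After 7 (process(B)): A:[start] B:[tick,done] C:[bye]
After 8 (send(from=B, to=C, msg='resp')): A:[start] B:[tick,done] C:[bye,resp]
After 9 (send(from=A, to=B, msg='err')): A:[start] B:[tick,done,err] C:[bye,resp]
After 10 (send(from=C, to=B, msg='data')): A:[start] B:[tick,done,err,data] C:[bye,resp]
After 11 (send(from=A, to=C, msg='req')): A:[start] B:[tick,done,err,data] C:[bye,resp,req]

Answer: sync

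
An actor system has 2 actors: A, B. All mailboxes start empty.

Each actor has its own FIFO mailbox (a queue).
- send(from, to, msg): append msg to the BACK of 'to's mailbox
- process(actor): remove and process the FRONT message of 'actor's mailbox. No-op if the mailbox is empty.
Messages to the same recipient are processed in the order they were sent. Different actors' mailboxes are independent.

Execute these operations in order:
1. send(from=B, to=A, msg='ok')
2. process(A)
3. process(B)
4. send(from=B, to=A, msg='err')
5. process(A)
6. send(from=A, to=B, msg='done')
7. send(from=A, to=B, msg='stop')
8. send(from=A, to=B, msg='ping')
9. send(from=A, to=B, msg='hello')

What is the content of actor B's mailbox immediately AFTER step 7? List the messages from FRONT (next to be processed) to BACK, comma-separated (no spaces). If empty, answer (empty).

After 1 (send(from=B, to=A, msg='ok')): A:[ok] B:[]
After 2 (process(A)): A:[] B:[]
After 3 (process(B)): A:[] B:[]
After 4 (send(from=B, to=A, msg='err')): A:[err] B:[]
After 5 (process(A)): A:[] B:[]
After 6 (send(from=A, to=B, msg='done')): A:[] B:[done]
After 7 (send(from=A, to=B, msg='stop')): A:[] B:[done,stop]

done,stop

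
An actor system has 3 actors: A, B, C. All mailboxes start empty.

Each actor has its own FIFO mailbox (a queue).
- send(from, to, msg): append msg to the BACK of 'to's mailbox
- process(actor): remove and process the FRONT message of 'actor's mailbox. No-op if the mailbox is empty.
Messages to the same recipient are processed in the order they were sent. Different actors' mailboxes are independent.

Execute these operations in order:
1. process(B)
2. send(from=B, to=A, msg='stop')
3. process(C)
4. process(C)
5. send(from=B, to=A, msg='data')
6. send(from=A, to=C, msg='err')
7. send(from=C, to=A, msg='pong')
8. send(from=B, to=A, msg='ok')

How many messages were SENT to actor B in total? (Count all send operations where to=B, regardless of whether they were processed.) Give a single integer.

Answer: 0

Derivation:
After 1 (process(B)): A:[] B:[] C:[]
After 2 (send(from=B, to=A, msg='stop')): A:[stop] B:[] C:[]
After 3 (process(C)): A:[stop] B:[] C:[]
After 4 (process(C)): A:[stop] B:[] C:[]
After 5 (send(from=B, to=A, msg='data')): A:[stop,data] B:[] C:[]
After 6 (send(from=A, to=C, msg='err')): A:[stop,data] B:[] C:[err]
After 7 (send(from=C, to=A, msg='pong')): A:[stop,data,pong] B:[] C:[err]
After 8 (send(from=B, to=A, msg='ok')): A:[stop,data,pong,ok] B:[] C:[err]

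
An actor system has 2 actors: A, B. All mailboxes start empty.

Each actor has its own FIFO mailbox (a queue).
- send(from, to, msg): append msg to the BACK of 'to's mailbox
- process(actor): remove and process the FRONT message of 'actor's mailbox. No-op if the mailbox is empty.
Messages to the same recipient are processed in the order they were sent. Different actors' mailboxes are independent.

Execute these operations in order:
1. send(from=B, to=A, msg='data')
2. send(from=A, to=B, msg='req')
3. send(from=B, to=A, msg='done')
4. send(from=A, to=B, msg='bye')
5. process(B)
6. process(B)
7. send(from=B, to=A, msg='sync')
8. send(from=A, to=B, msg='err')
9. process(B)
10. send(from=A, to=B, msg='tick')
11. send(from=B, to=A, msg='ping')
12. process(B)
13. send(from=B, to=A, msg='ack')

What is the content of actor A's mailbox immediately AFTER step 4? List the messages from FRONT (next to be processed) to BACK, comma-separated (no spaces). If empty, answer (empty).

After 1 (send(from=B, to=A, msg='data')): A:[data] B:[]
After 2 (send(from=A, to=B, msg='req')): A:[data] B:[req]
After 3 (send(from=B, to=A, msg='done')): A:[data,done] B:[req]
After 4 (send(from=A, to=B, msg='bye')): A:[data,done] B:[req,bye]

data,done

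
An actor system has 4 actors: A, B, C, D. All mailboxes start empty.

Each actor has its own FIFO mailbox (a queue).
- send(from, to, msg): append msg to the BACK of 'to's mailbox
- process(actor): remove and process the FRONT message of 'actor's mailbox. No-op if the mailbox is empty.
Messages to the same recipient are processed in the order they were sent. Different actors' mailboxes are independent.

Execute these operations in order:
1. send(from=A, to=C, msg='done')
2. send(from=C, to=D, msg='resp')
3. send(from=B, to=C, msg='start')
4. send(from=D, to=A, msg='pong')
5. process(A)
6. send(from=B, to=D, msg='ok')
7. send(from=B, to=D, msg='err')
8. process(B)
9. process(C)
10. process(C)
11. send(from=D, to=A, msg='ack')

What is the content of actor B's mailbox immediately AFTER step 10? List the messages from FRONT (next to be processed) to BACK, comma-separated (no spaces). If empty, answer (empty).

After 1 (send(from=A, to=C, msg='done')): A:[] B:[] C:[done] D:[]
After 2 (send(from=C, to=D, msg='resp')): A:[] B:[] C:[done] D:[resp]
After 3 (send(from=B, to=C, msg='start')): A:[] B:[] C:[done,start] D:[resp]
After 4 (send(from=D, to=A, msg='pong')): A:[pong] B:[] C:[done,start] D:[resp]
After 5 (process(A)): A:[] B:[] C:[done,start] D:[resp]
After 6 (send(from=B, to=D, msg='ok')): A:[] B:[] C:[done,start] D:[resp,ok]
After 7 (send(from=B, to=D, msg='err')): A:[] B:[] C:[done,start] D:[resp,ok,err]
After 8 (process(B)): A:[] B:[] C:[done,start] D:[resp,ok,err]
After 9 (process(C)): A:[] B:[] C:[start] D:[resp,ok,err]
After 10 (process(C)): A:[] B:[] C:[] D:[resp,ok,err]

(empty)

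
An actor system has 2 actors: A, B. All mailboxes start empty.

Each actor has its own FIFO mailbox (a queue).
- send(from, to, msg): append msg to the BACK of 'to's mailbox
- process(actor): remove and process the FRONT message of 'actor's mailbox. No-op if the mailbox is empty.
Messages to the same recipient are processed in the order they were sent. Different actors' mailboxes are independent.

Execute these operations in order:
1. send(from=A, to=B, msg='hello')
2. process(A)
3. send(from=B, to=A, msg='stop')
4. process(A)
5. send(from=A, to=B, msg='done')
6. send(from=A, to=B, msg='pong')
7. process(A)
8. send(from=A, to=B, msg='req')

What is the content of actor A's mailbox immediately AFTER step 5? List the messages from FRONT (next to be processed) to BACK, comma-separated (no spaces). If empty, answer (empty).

After 1 (send(from=A, to=B, msg='hello')): A:[] B:[hello]
After 2 (process(A)): A:[] B:[hello]
After 3 (send(from=B, to=A, msg='stop')): A:[stop] B:[hello]
After 4 (process(A)): A:[] B:[hello]
After 5 (send(from=A, to=B, msg='done')): A:[] B:[hello,done]

(empty)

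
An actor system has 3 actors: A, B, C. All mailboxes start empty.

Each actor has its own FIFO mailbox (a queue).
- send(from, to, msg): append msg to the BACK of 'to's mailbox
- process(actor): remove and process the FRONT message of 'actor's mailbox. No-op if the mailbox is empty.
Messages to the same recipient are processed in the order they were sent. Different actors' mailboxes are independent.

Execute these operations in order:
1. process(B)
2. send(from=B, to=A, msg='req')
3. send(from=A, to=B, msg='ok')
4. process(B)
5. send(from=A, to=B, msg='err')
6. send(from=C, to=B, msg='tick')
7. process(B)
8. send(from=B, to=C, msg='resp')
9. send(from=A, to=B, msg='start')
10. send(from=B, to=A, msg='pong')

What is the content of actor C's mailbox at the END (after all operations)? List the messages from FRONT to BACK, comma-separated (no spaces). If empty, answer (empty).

After 1 (process(B)): A:[] B:[] C:[]
After 2 (send(from=B, to=A, msg='req')): A:[req] B:[] C:[]
After 3 (send(from=A, to=B, msg='ok')): A:[req] B:[ok] C:[]
After 4 (process(B)): A:[req] B:[] C:[]
After 5 (send(from=A, to=B, msg='err')): A:[req] B:[err] C:[]
After 6 (send(from=C, to=B, msg='tick')): A:[req] B:[err,tick] C:[]
After 7 (process(B)): A:[req] B:[tick] C:[]
After 8 (send(from=B, to=C, msg='resp')): A:[req] B:[tick] C:[resp]
After 9 (send(from=A, to=B, msg='start')): A:[req] B:[tick,start] C:[resp]
After 10 (send(from=B, to=A, msg='pong')): A:[req,pong] B:[tick,start] C:[resp]

Answer: resp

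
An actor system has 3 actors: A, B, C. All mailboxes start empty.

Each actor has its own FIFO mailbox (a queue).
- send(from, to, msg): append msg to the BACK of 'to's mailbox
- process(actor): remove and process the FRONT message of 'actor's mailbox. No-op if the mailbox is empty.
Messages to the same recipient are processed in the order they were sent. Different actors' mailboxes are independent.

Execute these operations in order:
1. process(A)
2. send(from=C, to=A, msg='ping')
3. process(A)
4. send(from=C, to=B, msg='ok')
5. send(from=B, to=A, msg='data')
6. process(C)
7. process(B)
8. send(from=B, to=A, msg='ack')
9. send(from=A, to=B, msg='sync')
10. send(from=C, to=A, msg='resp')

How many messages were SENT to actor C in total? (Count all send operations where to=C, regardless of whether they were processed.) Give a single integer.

Answer: 0

Derivation:
After 1 (process(A)): A:[] B:[] C:[]
After 2 (send(from=C, to=A, msg='ping')): A:[ping] B:[] C:[]
After 3 (process(A)): A:[] B:[] C:[]
After 4 (send(from=C, to=B, msg='ok')): A:[] B:[ok] C:[]
After 5 (send(from=B, to=A, msg='data')): A:[data] B:[ok] C:[]
After 6 (process(C)): A:[data] B:[ok] C:[]
After 7 (process(B)): A:[data] B:[] C:[]
After 8 (send(from=B, to=A, msg='ack')): A:[data,ack] B:[] C:[]
After 9 (send(from=A, to=B, msg='sync')): A:[data,ack] B:[sync] C:[]
After 10 (send(from=C, to=A, msg='resp')): A:[data,ack,resp] B:[sync] C:[]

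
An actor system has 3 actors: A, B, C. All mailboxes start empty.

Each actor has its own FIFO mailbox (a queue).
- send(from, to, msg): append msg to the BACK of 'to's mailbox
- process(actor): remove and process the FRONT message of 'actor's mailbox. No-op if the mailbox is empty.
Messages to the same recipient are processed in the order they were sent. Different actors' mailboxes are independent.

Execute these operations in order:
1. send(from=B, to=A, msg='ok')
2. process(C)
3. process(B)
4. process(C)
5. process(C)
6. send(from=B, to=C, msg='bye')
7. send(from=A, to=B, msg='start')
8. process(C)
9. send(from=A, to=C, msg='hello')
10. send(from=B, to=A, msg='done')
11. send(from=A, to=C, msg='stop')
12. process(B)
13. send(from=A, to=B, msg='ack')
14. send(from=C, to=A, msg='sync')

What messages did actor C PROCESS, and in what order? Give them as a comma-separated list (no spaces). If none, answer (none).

Answer: bye

Derivation:
After 1 (send(from=B, to=A, msg='ok')): A:[ok] B:[] C:[]
After 2 (process(C)): A:[ok] B:[] C:[]
After 3 (process(B)): A:[ok] B:[] C:[]
After 4 (process(C)): A:[ok] B:[] C:[]
After 5 (process(C)): A:[ok] B:[] C:[]
After 6 (send(from=B, to=C, msg='bye')): A:[ok] B:[] C:[bye]
After 7 (send(from=A, to=B, msg='start')): A:[ok] B:[start] C:[bye]
After 8 (process(C)): A:[ok] B:[start] C:[]
After 9 (send(from=A, to=C, msg='hello')): A:[ok] B:[start] C:[hello]
After 10 (send(from=B, to=A, msg='done')): A:[ok,done] B:[start] C:[hello]
After 11 (send(from=A, to=C, msg='stop')): A:[ok,done] B:[start] C:[hello,stop]
After 12 (process(B)): A:[ok,done] B:[] C:[hello,stop]
After 13 (send(from=A, to=B, msg='ack')): A:[ok,done] B:[ack] C:[hello,stop]
After 14 (send(from=C, to=A, msg='sync')): A:[ok,done,sync] B:[ack] C:[hello,stop]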